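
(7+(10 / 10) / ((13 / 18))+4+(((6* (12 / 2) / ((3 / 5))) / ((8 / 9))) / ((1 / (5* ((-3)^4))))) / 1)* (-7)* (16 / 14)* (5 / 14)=-7110970 / 91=-78142.53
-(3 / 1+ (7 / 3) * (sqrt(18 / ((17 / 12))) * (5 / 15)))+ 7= 4 -14 * sqrt(102) / 51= 1.23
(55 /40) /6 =11 /48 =0.23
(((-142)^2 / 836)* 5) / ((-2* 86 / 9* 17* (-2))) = 226845 / 1222232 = 0.19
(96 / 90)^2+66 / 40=2509 / 900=2.79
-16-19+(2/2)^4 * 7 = -28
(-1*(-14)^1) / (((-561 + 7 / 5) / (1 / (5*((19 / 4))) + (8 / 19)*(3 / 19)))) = -1372 / 505039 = -0.00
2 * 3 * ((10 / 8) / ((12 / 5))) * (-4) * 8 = -100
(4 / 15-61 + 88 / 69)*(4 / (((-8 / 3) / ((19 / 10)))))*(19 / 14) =7405193 / 32200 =229.97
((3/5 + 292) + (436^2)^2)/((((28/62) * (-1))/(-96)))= 268855481943984/35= 7681585198399.54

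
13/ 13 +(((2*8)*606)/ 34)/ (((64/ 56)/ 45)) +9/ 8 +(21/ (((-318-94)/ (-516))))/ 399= 2989156957/ 266152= 11231.01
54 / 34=27 / 17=1.59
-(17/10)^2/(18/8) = -289/225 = -1.28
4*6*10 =240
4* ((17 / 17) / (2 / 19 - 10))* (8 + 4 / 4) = -171 / 47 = -3.64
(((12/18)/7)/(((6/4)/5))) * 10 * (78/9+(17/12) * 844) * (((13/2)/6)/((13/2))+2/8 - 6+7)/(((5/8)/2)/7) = 121325.43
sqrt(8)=2*sqrt(2)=2.83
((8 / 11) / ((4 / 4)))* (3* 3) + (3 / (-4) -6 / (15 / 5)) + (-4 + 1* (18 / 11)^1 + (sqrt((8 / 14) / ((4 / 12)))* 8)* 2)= 63 / 44 + 32* sqrt(21) / 7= 22.38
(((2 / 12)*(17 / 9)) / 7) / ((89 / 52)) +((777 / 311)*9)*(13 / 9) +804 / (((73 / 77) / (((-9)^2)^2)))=2124866006060387 / 381887163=5564120.01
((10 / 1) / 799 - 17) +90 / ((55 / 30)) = 282157 / 8789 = 32.10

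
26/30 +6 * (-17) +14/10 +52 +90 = 634/15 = 42.27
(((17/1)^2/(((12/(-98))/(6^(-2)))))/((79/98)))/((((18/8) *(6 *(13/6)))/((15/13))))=-3469445/1081431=-3.21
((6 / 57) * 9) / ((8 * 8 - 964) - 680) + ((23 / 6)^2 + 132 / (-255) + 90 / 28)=559128739 / 32151420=17.39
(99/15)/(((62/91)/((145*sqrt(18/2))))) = 261261/62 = 4213.89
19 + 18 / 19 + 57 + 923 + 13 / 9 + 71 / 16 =2751949 / 2736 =1005.83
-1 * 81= -81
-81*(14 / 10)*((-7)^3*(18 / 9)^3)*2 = 3111696 / 5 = 622339.20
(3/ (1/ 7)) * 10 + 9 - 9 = 210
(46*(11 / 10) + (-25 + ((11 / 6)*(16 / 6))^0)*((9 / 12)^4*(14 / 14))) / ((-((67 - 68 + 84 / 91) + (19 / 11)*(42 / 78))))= -983983 / 19520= -50.41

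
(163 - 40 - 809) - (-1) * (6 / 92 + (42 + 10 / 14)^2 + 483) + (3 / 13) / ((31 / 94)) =1473613121 / 908362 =1622.28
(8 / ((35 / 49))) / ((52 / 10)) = 28 / 13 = 2.15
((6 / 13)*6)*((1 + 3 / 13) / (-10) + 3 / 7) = 5004 / 5915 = 0.85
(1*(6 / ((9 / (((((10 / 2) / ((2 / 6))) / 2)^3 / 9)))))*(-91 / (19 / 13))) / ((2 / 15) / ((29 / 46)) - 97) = 64325625 / 3199828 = 20.10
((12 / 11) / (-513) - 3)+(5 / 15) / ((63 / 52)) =-107719 / 39501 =-2.73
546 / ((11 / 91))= 49686 / 11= 4516.91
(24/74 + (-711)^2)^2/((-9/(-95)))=3692865618286055/1369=2697491320880.98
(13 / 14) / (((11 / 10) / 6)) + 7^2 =4163 / 77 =54.06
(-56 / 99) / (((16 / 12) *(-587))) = 14 / 19371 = 0.00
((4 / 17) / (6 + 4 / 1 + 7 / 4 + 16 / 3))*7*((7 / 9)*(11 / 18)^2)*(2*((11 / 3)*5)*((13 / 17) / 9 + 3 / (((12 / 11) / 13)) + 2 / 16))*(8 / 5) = 59.08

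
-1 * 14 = -14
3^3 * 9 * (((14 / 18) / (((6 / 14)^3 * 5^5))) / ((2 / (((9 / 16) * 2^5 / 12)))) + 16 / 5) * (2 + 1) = 29181609 / 12500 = 2334.53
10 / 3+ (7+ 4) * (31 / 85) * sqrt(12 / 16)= 10 / 3+ 341 * sqrt(3) / 170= 6.81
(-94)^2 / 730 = 4418 / 365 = 12.10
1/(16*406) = 0.00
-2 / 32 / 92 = -1 / 1472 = -0.00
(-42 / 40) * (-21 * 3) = 1323 / 20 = 66.15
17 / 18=0.94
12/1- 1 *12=0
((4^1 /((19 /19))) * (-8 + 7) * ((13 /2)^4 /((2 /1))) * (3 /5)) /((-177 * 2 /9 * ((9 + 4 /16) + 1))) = 257049 /48380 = 5.31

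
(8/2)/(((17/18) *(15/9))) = 216/85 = 2.54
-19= -19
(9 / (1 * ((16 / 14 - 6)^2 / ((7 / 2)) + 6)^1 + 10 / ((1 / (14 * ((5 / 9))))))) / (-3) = -9261 / 279430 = -0.03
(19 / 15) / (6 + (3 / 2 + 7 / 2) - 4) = 19 / 105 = 0.18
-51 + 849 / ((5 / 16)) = 13329 / 5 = 2665.80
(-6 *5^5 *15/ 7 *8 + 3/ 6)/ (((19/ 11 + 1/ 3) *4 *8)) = -148499769/ 30464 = -4874.60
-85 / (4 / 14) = -595 / 2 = -297.50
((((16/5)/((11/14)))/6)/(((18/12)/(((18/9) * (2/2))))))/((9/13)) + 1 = 10279/4455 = 2.31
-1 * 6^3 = -216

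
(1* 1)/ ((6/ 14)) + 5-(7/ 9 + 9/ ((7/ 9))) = -316/ 63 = -5.02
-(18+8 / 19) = -350 / 19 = -18.42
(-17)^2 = 289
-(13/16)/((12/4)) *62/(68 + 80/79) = -31837/130848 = -0.24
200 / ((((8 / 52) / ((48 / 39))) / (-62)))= -99200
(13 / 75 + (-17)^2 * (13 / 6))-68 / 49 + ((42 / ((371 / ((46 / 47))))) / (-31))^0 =1533583 / 2450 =625.95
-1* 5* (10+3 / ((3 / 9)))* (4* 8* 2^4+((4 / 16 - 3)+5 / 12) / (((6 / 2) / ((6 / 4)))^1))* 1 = -291175 / 6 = -48529.17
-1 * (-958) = 958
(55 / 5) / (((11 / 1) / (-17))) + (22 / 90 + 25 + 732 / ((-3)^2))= 4031 / 45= 89.58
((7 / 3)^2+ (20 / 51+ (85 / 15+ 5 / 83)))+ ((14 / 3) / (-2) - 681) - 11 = -8670494 / 12699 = -682.77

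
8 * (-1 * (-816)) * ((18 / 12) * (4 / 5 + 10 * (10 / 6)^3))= 461166.93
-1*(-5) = 5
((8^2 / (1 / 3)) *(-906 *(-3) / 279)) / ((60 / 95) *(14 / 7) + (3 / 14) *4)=1285312 / 1457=882.16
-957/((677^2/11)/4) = -42108/458329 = -0.09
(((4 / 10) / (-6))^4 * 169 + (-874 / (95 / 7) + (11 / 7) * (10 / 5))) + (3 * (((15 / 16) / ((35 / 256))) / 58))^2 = -127525591679 / 2086205625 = -61.13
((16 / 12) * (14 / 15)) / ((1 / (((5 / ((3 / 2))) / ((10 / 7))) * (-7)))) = -2744 / 135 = -20.33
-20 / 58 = -10 / 29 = -0.34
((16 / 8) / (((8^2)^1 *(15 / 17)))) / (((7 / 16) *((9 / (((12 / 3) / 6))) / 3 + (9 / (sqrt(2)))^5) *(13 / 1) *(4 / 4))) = -136 / 528828869205 + 8262 *sqrt(2) / 19586254415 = 0.00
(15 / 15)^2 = 1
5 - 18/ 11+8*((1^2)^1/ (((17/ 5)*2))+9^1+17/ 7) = 125623/ 1309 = 95.97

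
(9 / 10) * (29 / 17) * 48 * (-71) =-444744 / 85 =-5232.28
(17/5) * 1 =17/5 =3.40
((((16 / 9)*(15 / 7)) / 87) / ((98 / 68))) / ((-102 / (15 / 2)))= -200 / 89523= -0.00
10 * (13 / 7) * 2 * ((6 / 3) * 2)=1040 / 7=148.57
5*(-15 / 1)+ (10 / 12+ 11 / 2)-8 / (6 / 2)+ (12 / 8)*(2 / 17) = -3629 / 51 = -71.16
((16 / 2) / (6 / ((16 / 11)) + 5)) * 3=192 / 73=2.63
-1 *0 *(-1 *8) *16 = 0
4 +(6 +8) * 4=60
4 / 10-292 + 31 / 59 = -85867 / 295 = -291.07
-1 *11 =-11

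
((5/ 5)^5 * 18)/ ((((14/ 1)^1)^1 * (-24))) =-3/ 56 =-0.05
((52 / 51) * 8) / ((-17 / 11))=-4576 / 867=-5.28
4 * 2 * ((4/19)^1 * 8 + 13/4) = 750/19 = 39.47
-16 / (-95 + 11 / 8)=128 / 749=0.17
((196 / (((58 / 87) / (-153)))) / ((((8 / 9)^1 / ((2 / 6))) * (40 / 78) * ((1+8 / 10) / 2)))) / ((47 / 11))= -3216213 / 376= -8553.76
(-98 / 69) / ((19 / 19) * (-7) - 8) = 98 / 1035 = 0.09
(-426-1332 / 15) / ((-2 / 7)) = 9009 / 5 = 1801.80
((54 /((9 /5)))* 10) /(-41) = -300 /41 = -7.32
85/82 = 1.04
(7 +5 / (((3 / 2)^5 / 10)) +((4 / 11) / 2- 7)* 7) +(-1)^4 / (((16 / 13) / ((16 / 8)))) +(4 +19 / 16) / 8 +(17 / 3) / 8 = -10661597 / 342144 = -31.16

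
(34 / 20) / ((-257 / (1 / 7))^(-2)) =55018817 / 10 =5501881.70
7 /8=0.88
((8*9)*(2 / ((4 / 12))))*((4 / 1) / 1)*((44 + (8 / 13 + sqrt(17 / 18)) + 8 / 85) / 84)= 24*sqrt(34) / 7 + 7114176 / 7735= 939.73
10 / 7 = 1.43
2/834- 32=-13343/417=-32.00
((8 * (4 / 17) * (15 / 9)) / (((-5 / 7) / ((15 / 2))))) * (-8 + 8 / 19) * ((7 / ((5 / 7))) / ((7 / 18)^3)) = 13436928 / 323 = 41600.40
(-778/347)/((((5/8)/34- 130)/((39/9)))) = 2751008/36804555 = 0.07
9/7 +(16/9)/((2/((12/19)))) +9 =4328/399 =10.85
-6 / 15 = -2 / 5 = -0.40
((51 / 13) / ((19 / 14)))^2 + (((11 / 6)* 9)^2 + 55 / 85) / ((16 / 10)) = 5938049089 / 33188896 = 178.92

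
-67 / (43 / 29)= -1943 / 43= -45.19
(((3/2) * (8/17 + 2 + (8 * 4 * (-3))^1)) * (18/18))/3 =-795/17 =-46.76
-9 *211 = -1899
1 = 1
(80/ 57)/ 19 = 80/ 1083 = 0.07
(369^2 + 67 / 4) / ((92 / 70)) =19064885 / 184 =103613.51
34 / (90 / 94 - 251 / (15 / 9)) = -3995 / 17583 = -0.23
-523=-523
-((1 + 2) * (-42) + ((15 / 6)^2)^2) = 1391 / 16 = 86.94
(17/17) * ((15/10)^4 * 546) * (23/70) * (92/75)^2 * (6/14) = 12811851/21875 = 585.68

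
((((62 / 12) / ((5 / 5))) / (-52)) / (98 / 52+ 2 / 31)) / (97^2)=-961 / 177378468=-0.00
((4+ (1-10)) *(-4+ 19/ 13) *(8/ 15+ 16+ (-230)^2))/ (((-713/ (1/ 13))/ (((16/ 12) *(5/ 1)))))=-174624560/ 361491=-483.07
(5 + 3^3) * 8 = 256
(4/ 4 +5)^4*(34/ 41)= 44064/ 41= 1074.73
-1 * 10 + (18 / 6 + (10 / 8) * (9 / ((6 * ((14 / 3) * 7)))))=-6.94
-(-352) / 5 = 352 / 5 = 70.40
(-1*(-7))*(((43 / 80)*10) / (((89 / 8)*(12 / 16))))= 1204 / 267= 4.51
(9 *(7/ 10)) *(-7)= -441/ 10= -44.10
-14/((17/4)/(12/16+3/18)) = -154/51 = -3.02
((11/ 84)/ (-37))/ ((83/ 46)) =-253/ 128982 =-0.00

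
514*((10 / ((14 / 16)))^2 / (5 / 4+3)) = 13158400 / 833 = 15796.40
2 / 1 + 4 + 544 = 550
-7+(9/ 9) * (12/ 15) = -31/ 5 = -6.20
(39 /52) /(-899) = -3 /3596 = -0.00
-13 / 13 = -1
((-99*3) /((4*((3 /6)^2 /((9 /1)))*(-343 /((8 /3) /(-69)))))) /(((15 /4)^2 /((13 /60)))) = -4576 /986125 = -0.00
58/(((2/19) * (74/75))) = 41325/74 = 558.45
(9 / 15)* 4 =12 / 5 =2.40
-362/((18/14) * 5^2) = -2534/225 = -11.26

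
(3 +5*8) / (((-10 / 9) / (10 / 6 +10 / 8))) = -112.88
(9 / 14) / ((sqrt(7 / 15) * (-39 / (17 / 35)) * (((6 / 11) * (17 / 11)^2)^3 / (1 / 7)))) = -2357947691 * sqrt(105) / 31908957509520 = -0.00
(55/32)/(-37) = -55/1184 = -0.05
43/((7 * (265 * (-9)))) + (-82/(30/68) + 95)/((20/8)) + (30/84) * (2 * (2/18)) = -36.27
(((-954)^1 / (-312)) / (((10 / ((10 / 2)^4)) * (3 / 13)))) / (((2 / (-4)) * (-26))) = 6625 / 104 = 63.70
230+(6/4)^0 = 231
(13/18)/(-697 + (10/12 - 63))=-13/13665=-0.00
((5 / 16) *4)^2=25 / 16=1.56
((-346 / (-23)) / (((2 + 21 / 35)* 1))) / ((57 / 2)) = 3460 / 17043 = 0.20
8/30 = 4/15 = 0.27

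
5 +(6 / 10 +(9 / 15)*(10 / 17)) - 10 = -344 / 85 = -4.05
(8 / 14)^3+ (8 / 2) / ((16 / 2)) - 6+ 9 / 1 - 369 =-365.31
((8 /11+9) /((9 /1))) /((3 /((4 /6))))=214 /891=0.24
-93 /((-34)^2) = -93 /1156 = -0.08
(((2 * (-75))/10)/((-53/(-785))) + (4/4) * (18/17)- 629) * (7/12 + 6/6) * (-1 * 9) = 21829575/1802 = 12114.08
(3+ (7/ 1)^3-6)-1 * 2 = 338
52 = 52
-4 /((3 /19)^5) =-9904396 /243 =-40758.83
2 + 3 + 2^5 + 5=42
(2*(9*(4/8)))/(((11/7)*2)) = 63/22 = 2.86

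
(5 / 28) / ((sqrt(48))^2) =5 / 1344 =0.00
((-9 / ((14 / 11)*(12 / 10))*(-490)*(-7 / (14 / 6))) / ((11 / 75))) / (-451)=118125 / 902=130.96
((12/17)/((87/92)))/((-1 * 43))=-368/21199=-0.02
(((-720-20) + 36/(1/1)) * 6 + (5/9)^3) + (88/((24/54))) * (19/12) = -5701259/1458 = -3910.33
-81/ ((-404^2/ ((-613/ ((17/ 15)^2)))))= -11171925/ 47169424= -0.24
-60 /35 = -12 /7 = -1.71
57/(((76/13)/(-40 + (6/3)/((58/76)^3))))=-8441706/24389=-346.13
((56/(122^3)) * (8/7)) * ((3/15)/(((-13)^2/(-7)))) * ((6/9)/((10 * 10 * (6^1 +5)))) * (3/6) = -14/158234129625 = -0.00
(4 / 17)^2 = 16 / 289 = 0.06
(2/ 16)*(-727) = -727/ 8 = -90.88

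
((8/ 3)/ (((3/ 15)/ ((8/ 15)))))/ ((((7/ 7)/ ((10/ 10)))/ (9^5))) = 419904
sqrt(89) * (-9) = -9 * sqrt(89) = -84.91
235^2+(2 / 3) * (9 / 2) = 55228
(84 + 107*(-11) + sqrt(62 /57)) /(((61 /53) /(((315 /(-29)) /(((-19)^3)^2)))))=0.00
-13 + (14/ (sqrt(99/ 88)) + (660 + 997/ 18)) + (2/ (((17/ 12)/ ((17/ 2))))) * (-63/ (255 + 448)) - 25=28 * sqrt(2)/ 3 + 8558071/ 12654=689.51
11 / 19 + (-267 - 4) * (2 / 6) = -5116 / 57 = -89.75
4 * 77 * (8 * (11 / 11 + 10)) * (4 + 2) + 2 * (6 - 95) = 162446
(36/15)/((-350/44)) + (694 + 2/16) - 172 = 3652763/7000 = 521.82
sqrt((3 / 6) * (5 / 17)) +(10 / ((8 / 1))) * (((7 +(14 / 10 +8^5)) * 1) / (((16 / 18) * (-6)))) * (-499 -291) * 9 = sqrt(170) / 34 +873900765 / 16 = 54618798.20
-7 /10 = -0.70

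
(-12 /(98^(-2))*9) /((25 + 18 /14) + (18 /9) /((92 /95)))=-111329568 /3043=-36585.46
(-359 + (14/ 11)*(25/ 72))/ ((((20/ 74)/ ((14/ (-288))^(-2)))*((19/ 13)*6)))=-3278242032/ 51205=-64021.91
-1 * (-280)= 280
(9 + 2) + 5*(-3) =-4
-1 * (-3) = 3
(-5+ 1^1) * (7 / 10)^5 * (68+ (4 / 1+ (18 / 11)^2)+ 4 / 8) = -305769751 / 6050000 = -50.54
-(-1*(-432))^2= -186624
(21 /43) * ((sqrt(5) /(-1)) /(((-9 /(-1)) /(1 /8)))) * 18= -21 * sqrt(5) /172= -0.27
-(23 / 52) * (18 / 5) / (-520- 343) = 207 / 112190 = 0.00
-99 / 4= -24.75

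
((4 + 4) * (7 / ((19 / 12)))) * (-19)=-672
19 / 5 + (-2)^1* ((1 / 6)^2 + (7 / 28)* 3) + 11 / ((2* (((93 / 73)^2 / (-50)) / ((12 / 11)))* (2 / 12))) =-47863939 / 43245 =-1106.81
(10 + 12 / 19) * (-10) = -106.32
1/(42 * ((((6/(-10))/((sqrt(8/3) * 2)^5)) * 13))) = -1.13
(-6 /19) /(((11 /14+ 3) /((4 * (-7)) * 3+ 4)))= 6.67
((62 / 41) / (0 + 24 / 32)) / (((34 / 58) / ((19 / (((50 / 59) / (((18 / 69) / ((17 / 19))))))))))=153182408 / 6813175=22.48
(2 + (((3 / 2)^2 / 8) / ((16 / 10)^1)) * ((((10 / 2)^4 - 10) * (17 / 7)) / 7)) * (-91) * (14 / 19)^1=-2648.98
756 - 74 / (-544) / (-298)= 61278299 / 81056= 756.00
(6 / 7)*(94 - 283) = -162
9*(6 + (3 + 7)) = 144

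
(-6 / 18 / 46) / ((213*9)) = -1 / 264546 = -0.00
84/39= 28/13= 2.15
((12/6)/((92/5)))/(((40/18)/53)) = 477/184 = 2.59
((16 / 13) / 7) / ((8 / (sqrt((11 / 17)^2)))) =0.01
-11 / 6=-1.83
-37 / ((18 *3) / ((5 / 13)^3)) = -4625 / 118638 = -0.04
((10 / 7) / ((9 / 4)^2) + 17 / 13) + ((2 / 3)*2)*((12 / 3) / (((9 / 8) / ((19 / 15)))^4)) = 921370925221 / 90677120625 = 10.16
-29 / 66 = -0.44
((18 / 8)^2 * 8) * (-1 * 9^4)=-531441 / 2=-265720.50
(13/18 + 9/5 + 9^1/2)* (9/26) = 158/65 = 2.43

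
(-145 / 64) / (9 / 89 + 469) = -2581 / 534400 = -0.00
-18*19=-342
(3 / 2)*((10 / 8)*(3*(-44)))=-495 / 2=-247.50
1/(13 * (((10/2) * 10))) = 1/650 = 0.00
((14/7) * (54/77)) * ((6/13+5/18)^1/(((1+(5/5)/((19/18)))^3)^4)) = 2297420885990675118/6589534957845875316281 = 0.00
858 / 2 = 429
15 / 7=2.14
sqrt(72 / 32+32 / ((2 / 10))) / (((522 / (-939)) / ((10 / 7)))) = -1565*sqrt(649) / 1218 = -32.73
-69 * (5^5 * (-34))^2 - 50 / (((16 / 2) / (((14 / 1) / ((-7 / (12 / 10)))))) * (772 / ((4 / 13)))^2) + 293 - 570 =-4903523838501549922 / 6295081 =-778945312777.00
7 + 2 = 9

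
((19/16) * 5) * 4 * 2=95/2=47.50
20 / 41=0.49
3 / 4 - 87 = -345 / 4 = -86.25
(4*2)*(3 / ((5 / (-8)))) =-192 / 5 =-38.40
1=1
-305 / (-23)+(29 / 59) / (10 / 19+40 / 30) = 13.53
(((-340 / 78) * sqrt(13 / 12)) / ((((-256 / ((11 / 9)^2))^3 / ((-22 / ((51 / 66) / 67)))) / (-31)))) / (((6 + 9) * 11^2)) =3679532197 * sqrt(39) / 782387814334464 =0.00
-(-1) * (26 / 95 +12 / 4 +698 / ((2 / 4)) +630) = 192781 / 95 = 2029.27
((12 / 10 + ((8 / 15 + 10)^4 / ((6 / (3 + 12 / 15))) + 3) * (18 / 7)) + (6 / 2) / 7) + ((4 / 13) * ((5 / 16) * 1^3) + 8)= 20065.40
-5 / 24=-0.21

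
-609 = -609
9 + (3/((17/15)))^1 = 198/17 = 11.65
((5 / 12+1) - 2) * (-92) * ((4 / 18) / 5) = 322 / 135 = 2.39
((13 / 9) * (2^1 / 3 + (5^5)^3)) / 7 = 6297278025.93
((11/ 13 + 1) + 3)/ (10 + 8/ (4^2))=6/ 13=0.46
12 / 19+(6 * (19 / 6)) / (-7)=-277 / 133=-2.08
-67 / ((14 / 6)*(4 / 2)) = -201 / 14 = -14.36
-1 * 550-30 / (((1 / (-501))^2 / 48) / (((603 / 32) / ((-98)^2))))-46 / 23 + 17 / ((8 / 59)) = -13630018883 / 19208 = -709601.15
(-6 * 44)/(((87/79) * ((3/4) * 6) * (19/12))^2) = -35149312/8197227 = -4.29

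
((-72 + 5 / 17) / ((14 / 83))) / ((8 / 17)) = -101177 / 112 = -903.37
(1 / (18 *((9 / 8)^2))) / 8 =4 / 729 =0.01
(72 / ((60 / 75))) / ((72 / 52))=65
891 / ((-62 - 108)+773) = 99 / 67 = 1.48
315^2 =99225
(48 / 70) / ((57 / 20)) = 0.24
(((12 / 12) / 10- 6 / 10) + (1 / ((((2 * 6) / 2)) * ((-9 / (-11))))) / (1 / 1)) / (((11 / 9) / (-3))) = 8 / 11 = 0.73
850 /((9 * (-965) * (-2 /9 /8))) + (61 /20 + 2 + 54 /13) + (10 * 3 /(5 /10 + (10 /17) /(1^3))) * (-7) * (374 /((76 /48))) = -1607535007353 /35276540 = -45569.52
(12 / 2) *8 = 48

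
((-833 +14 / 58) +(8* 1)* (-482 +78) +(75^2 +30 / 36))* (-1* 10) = -1358135 / 87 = -15610.75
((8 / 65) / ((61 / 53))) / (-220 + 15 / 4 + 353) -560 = -1214557104 / 2168855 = -560.00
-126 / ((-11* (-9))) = -14 / 11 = -1.27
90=90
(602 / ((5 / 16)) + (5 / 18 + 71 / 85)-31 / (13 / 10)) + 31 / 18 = 421091 / 221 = 1905.39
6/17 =0.35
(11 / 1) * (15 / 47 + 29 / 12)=16973 / 564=30.09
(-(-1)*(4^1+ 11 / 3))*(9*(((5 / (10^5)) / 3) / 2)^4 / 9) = 23 / 622080000000000000000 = 0.00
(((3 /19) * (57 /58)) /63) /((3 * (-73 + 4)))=-1 /84042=-0.00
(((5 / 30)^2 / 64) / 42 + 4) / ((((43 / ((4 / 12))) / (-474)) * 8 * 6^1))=-30578767 / 99864576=-0.31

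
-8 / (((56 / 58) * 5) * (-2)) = 29 / 35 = 0.83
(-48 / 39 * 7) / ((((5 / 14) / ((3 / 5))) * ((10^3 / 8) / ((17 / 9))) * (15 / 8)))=-213248 / 1828125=-0.12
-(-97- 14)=111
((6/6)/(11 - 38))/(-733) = 1/19791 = 0.00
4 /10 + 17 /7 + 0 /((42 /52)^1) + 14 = 589 /35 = 16.83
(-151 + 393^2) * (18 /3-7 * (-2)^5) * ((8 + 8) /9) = 567816640 /9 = 63090737.78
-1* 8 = -8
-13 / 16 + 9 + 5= 211 / 16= 13.19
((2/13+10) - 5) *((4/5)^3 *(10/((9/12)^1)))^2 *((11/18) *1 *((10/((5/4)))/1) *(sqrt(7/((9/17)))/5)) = 772800512 *sqrt(119)/9871875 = 853.97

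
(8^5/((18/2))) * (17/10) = 278528/45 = 6189.51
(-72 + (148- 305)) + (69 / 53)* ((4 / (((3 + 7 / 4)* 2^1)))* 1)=-230051 / 1007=-228.45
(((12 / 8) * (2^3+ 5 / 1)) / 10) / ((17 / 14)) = 273 / 170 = 1.61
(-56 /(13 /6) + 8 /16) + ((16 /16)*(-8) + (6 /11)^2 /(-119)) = -12484869 /374374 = -33.35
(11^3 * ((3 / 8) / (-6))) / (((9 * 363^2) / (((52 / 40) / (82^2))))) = -13 / 958573440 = -0.00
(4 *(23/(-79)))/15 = -92/1185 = -0.08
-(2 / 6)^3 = -1 / 27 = -0.04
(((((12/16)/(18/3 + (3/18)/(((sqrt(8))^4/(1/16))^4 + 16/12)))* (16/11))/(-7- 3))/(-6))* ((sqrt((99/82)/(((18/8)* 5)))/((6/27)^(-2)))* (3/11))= 26388279066656* sqrt(4510)/132548655605304769875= 0.00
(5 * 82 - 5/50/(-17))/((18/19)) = 1324319/3060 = 432.78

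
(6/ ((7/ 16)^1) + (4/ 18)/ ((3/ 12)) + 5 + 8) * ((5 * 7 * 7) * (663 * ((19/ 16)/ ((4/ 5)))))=6655524.35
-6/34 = -3/17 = -0.18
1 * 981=981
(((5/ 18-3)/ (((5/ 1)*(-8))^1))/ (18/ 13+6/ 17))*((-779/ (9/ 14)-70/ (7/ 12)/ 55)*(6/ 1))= -650725439/ 2280960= -285.29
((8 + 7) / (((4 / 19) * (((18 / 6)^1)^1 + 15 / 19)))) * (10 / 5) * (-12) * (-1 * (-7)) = -12635 / 4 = -3158.75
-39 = -39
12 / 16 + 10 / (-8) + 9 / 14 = 0.14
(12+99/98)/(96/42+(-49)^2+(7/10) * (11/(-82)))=174250/32186749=0.01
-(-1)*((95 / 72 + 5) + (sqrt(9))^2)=1103 / 72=15.32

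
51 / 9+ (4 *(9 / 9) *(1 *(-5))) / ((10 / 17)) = -85 / 3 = -28.33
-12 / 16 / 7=-3 / 28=-0.11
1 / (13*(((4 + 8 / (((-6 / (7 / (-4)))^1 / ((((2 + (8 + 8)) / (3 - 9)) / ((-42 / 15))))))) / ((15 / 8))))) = 15 / 676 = 0.02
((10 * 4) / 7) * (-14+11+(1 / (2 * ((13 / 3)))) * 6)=-1200 / 91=-13.19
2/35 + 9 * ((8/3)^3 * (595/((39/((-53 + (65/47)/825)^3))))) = -29610570027899005717298/76394009416725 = -387603298.40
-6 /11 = -0.55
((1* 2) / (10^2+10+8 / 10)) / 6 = 5 / 1662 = 0.00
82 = 82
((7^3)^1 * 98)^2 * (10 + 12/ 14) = 12267496528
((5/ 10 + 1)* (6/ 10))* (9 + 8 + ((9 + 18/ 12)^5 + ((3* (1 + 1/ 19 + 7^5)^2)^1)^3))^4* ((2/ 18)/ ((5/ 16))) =705600656927559468002032469310280368570752207456749571368317180351177990027607799689594582334090406475854107350574916179918852973824586442357201/ 16052266372172502852292756366691532800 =43956450794434702199279350000000000000000000000000000000000000000000000000000000000000000000000000000000000.00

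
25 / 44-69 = -3011 / 44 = -68.43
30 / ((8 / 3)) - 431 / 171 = 5971 / 684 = 8.73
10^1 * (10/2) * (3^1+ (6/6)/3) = 500/3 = 166.67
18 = 18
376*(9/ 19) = 3384/ 19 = 178.11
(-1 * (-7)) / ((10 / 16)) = 56 / 5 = 11.20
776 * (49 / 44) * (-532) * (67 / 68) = -84707966 / 187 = -452983.78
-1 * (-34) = 34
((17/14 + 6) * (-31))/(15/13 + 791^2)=-0.00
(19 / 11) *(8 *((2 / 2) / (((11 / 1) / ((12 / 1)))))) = 1824 / 121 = 15.07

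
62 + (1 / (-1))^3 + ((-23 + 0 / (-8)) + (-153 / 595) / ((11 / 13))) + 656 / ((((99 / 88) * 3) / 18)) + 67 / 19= 77682866 / 21945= 3539.89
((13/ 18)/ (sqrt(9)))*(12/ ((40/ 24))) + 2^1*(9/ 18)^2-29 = -803/ 30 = -26.77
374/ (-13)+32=42/ 13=3.23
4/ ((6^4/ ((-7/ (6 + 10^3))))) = -7/ 325944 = -0.00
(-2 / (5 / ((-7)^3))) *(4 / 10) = 1372 / 25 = 54.88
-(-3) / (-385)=-3 / 385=-0.01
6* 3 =18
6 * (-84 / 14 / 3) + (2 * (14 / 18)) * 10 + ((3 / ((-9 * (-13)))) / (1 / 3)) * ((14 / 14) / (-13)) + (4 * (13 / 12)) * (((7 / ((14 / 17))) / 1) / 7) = 187633 / 21294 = 8.81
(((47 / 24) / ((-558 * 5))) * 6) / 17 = -47 / 189720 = -0.00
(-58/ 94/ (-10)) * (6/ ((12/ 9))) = 261/ 940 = 0.28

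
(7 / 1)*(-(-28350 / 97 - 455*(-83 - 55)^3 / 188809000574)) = 193135743475290 / 94404500287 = 2045.83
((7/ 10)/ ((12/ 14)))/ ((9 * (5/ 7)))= 343/ 2700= 0.13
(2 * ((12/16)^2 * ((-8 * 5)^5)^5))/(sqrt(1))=-12666373951979520000000000000000000000000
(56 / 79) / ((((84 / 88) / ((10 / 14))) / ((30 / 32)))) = 275 / 553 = 0.50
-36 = -36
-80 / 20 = -4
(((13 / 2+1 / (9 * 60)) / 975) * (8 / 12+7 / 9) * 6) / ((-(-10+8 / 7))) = 24577 / 3766500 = 0.01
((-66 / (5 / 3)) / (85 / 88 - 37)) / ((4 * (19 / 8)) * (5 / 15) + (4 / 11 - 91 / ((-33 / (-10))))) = -127776 / 2795765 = -0.05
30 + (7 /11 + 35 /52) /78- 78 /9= 21.35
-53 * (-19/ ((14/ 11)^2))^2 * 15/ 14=-4201893795/ 537824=-7812.77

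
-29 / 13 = -2.23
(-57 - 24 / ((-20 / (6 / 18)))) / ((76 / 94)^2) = -86.59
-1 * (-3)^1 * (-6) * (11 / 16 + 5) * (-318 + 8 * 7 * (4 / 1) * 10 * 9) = -8125299 / 4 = -2031324.75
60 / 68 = 15 / 17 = 0.88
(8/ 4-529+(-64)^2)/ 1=3569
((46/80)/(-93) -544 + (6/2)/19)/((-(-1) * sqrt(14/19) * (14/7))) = -316.78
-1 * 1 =-1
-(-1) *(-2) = -2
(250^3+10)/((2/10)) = 78125050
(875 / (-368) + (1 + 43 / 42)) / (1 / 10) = -13675 / 3864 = -3.54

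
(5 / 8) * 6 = 15 / 4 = 3.75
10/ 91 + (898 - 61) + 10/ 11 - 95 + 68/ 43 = 32049834/ 43043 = 744.60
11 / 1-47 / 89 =932 / 89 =10.47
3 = 3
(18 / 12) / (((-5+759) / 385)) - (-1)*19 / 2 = 15481 / 1508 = 10.27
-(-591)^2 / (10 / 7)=-2444967 / 10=-244496.70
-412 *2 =-824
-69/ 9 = -23/ 3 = -7.67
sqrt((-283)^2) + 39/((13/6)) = 301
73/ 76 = 0.96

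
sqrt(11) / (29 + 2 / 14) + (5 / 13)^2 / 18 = 25 / 3042 + 7 * sqrt(11) / 204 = 0.12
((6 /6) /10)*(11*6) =33 /5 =6.60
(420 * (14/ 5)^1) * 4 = 4704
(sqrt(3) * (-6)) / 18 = -sqrt(3) / 3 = -0.58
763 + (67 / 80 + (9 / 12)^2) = 3822 / 5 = 764.40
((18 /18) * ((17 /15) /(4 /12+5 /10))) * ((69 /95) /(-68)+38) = 245411 /4750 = 51.67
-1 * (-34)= 34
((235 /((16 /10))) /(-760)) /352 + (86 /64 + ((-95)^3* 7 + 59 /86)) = -110462127386937 /18405376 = -6001622.97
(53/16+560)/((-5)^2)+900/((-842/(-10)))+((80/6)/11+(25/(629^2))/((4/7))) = 75707576345869/2198656165200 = 34.43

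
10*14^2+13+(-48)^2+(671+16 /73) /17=5356756 /1241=4316.48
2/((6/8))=8/3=2.67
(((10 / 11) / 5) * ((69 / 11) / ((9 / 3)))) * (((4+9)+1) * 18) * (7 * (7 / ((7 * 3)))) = 27048 / 121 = 223.54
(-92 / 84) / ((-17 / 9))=69 / 119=0.58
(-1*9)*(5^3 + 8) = -1197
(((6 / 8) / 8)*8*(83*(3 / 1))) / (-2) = -747 / 8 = -93.38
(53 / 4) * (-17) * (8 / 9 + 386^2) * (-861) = 86689481641 / 3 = 28896493880.33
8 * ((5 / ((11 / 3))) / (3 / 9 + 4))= 360 / 143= 2.52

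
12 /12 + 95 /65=32 /13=2.46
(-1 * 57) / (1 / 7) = -399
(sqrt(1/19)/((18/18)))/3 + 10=sqrt(19)/57 + 10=10.08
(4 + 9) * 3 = 39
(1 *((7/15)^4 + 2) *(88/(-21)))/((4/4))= -9121288/1063125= -8.58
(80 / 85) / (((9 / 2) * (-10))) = -16 / 765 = -0.02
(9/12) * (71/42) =71/56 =1.27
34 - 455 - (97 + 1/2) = -1037/2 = -518.50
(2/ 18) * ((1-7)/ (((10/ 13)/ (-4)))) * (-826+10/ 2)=-42692/ 15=-2846.13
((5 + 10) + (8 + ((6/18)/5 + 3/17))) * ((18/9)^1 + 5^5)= 18533729/255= 72681.29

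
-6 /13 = -0.46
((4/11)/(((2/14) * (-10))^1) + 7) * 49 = 18179/55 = 330.53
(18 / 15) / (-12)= -1 / 10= -0.10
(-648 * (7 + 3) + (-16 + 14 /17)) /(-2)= 55209 /17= 3247.59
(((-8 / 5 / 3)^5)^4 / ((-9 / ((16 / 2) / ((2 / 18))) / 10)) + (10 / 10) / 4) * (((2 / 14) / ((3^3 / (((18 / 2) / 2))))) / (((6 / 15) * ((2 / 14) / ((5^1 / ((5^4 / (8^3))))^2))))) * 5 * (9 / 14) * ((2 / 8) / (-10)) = -68025699968305335676580864 / 484933273136615753173828125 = -0.14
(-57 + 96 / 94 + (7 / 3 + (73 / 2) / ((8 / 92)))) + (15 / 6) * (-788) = -904597 / 564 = -1603.90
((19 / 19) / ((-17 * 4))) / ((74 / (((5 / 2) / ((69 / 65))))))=-325 / 694416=-0.00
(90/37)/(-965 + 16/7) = -630/249343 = -0.00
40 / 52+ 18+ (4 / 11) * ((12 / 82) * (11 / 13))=10028 / 533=18.81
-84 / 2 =-42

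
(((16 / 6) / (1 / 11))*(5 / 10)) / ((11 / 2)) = 8 / 3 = 2.67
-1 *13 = -13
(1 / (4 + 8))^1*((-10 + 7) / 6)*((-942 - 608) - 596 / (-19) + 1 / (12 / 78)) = 57461 / 912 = 63.01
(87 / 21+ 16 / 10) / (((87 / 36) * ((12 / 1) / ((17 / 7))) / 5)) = 3417 / 1421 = 2.40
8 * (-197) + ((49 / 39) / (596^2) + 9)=-21708315359 / 13853424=-1567.00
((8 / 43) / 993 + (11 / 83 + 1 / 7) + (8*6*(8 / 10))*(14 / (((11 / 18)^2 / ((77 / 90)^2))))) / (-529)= -3268381530728 / 1640436868875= -1.99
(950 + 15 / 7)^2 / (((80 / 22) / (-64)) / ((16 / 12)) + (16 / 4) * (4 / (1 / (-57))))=-15636623200 / 15730911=-994.01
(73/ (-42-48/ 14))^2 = 261121/ 101124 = 2.58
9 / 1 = 9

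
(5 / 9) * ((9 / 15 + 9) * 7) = 112 / 3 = 37.33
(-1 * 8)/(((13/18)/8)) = -1152/13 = -88.62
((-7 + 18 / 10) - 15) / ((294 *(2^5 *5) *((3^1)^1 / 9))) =-101 / 78400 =-0.00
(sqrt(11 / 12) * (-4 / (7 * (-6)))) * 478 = 478 * sqrt(33) / 63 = 43.59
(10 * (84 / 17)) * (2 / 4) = 24.71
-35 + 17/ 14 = -473/ 14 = -33.79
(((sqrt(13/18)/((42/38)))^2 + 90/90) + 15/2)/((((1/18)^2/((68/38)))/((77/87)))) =53980168/11571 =4665.13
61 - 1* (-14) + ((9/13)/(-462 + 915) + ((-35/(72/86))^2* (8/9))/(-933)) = 195830065517/2670296382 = 73.34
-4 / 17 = -0.24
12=12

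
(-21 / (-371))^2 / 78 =3 / 73034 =0.00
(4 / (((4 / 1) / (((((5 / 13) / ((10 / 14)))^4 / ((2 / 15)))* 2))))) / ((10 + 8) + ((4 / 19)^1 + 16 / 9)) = 6158565 / 97621498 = 0.06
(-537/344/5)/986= -537/1695920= -0.00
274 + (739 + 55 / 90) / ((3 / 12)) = 29092 / 9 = 3232.44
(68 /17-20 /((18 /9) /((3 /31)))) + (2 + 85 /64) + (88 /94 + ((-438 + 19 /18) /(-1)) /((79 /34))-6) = 12553684451 /66299328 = 189.35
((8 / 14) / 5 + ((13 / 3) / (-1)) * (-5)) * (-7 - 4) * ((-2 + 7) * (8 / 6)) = -100628 / 63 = -1597.27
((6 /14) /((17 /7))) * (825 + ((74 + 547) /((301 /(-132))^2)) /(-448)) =6276620493 /43126076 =145.54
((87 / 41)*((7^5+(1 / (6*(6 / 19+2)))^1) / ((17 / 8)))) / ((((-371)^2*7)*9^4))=128674943 / 48466466733069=0.00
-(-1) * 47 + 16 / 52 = 47.31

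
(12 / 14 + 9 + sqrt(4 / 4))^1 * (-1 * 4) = -304 / 7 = -43.43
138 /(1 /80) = 11040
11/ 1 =11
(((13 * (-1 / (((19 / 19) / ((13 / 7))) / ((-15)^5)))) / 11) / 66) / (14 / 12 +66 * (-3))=-128334375 / 1000307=-128.29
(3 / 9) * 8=8 / 3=2.67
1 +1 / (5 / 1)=6 / 5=1.20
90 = 90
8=8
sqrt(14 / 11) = sqrt(154) / 11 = 1.13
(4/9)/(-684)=-1/1539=-0.00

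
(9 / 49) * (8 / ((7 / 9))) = 648 / 343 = 1.89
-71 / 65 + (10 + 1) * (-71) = -50836 / 65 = -782.09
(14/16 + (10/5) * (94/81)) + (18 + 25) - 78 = -20609/648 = -31.80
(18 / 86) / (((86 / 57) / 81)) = 41553 / 3698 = 11.24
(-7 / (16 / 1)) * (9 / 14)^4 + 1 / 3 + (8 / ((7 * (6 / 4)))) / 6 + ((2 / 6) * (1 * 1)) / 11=3615421 / 8692992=0.42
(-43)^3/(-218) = 79507/218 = 364.71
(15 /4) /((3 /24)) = 30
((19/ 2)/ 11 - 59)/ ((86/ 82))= -52439/ 946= -55.43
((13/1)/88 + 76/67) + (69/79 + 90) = 42924545/465784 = 92.16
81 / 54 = 3 / 2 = 1.50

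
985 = 985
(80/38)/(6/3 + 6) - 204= -3871/19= -203.74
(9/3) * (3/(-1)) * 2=-18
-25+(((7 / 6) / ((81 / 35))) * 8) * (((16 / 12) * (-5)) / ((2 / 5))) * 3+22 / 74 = -2035102 / 8991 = -226.35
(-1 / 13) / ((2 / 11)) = -0.42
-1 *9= -9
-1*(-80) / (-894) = -40 / 447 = -0.09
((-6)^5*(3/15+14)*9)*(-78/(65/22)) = 655890048/25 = 26235601.92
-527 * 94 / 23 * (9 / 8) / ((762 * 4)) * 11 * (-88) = 8991147 / 11684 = 769.53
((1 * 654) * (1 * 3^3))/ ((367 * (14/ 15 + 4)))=132435/ 13579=9.75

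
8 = 8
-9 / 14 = -0.64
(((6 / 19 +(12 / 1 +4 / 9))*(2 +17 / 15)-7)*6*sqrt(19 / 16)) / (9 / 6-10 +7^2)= 5.32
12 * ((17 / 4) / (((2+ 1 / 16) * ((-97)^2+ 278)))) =272 / 106557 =0.00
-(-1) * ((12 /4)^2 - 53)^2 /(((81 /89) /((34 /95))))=761.32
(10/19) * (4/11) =0.19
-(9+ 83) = -92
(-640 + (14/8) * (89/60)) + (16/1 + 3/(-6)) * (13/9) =-442811/720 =-615.02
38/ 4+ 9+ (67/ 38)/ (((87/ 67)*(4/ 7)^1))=276067/ 13224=20.88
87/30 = 29/10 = 2.90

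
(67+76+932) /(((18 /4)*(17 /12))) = 8600 /51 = 168.63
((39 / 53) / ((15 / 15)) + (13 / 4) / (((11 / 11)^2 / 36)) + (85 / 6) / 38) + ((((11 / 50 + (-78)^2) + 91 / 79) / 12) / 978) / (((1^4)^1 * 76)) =22055325562607 / 186726801600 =118.12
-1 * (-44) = 44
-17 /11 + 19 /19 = -0.55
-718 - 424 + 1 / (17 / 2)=-19412 / 17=-1141.88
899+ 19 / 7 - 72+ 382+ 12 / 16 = 33949 / 28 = 1212.46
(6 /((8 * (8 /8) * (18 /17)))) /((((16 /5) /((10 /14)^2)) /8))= 2125 /2352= 0.90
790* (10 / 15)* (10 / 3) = 15800 / 9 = 1755.56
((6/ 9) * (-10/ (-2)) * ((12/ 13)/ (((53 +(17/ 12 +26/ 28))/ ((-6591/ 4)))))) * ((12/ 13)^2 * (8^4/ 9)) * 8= -1321205760/ 4649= -284191.39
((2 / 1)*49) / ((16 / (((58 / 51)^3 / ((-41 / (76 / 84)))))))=-3243737 / 16316073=-0.20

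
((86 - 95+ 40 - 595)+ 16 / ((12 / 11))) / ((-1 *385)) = 1648 / 1155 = 1.43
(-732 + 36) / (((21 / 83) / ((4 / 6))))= -38512 / 21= -1833.90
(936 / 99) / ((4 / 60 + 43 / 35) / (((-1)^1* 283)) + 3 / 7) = 3090360 / 138589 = 22.30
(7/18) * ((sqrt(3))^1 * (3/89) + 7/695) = 49/12510 + 7 * sqrt(3)/534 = 0.03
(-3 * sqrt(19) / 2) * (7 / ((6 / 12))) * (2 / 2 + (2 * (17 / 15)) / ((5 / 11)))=-3143 * sqrt(19) / 25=-548.00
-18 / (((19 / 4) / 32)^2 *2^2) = -73728 / 361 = -204.23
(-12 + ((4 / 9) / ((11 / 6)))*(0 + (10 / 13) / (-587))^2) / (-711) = 23059934956 / 1366301193543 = 0.02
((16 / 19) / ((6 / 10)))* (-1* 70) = -5600 / 57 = -98.25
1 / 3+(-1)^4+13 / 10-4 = -41 / 30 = -1.37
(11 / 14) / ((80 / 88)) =121 / 140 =0.86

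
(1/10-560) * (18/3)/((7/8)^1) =-134376/35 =-3839.31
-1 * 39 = -39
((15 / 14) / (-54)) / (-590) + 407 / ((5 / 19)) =229948493 / 148680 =1546.60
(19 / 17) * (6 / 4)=57 / 34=1.68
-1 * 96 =-96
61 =61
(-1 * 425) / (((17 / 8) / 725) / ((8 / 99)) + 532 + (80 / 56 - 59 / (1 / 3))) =-138040000 / 115779781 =-1.19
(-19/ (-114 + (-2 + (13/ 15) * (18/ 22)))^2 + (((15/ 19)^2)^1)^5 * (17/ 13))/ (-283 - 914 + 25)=-194791538316996776725/ 1877986578845555039517058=-0.00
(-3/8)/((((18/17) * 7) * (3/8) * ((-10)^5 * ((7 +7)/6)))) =17/29400000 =0.00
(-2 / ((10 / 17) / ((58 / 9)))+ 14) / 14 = -178 / 315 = -0.57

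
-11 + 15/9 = -9.33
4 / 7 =0.57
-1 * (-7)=7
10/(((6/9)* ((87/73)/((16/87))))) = 5840/2523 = 2.31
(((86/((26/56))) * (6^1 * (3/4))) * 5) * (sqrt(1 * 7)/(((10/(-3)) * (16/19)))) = -154413 * sqrt(7)/104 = -3928.25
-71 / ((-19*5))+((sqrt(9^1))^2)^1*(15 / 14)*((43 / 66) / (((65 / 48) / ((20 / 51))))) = 4149407 / 1616615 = 2.57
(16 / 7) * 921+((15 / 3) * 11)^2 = 35911 / 7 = 5130.14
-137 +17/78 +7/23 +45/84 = -3414319/25116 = -135.94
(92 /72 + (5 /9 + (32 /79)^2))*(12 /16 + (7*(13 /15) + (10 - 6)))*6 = 9708391 /74892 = 129.63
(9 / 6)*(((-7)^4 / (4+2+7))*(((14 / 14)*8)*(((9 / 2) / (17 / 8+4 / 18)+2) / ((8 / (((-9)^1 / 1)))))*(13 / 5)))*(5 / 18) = -2384193 / 338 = -7053.83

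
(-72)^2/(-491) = -5184/491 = -10.56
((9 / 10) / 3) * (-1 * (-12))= 3.60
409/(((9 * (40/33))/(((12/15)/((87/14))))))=31493/6525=4.83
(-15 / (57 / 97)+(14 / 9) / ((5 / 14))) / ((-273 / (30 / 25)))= 36202 / 389025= 0.09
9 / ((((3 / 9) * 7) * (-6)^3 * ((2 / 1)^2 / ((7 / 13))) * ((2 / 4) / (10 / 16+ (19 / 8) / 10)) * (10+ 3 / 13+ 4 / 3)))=-207 / 577280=-0.00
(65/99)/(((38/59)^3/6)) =13349635/905388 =14.74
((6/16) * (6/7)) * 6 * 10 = 135/7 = 19.29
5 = 5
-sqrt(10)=-3.16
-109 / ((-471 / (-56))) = -6104 / 471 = -12.96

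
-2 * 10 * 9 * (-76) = 13680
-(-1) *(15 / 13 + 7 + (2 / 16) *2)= 437 / 52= 8.40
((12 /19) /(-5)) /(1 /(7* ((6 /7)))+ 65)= -0.00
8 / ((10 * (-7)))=-0.11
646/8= 323/4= 80.75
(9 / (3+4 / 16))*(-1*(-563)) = 20268 / 13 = 1559.08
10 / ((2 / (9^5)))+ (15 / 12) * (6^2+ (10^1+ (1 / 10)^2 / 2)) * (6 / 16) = 377941203 / 1280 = 295266.56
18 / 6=3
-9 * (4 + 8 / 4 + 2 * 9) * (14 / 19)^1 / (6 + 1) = -432 / 19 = -22.74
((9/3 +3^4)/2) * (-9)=-378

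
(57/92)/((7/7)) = 57/92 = 0.62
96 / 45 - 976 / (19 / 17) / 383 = -16016 / 109155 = -0.15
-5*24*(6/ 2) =-360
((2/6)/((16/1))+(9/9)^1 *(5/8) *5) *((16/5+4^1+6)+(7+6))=19781/240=82.42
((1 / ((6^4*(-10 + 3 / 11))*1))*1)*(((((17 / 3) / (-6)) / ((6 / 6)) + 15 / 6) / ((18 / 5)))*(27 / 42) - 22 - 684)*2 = 139733 / 1248048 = 0.11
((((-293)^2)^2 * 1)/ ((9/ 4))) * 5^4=18425127002500/ 9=2047236333611.11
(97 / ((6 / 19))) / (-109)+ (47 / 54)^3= -37050985 / 17163576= -2.16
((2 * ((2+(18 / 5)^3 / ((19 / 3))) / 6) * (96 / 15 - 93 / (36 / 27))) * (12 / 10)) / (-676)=14092841 / 40137500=0.35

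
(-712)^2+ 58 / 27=13687546 / 27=506946.15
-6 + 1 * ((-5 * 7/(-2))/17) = -4.97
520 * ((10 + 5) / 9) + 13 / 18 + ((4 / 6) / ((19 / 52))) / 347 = 102937133 / 118674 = 867.39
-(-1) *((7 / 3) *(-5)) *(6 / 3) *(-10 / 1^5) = 233.33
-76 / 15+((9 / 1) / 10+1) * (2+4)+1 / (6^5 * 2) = 98497 / 15552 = 6.33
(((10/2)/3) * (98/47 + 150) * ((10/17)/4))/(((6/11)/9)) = 491425/799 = 615.05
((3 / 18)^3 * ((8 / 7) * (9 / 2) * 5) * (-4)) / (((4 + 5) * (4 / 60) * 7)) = -50 / 441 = -0.11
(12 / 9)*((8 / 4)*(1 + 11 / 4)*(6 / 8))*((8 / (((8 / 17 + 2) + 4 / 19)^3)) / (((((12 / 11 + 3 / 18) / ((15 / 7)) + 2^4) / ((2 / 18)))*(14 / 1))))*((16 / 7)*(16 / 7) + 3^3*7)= 264582785807175 / 914507782854022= 0.29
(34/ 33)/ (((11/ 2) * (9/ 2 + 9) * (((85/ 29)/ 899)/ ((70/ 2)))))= 1459976/ 9801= 148.96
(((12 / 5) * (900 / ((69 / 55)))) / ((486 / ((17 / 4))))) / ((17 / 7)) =3850 / 621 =6.20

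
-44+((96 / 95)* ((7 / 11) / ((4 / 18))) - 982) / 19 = -1896786 / 19855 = -95.53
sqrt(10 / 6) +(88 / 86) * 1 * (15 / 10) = sqrt(15) / 3 +66 / 43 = 2.83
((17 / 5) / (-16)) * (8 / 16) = -17 / 160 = -0.11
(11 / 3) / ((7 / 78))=286 / 7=40.86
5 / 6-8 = -43 / 6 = -7.17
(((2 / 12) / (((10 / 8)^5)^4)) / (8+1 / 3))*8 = 4398046511104 / 2384185791015625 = 0.00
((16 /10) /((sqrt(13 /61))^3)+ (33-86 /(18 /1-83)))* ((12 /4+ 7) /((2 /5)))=2440* sqrt(793) /169+ 11155 /13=1264.65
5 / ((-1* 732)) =-0.01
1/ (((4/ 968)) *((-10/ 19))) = -2299/ 5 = -459.80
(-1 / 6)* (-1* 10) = 5 / 3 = 1.67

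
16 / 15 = 1.07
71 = 71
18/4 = 9/2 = 4.50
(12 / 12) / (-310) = -1 / 310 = -0.00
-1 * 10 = -10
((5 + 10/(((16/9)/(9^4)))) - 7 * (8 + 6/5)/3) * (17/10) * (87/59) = 2182362607/23600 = 92472.99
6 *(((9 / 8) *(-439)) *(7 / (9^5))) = -0.35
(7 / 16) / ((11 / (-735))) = -5145 / 176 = -29.23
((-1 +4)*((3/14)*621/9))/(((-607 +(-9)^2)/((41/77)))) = -25461/567028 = -0.04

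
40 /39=1.03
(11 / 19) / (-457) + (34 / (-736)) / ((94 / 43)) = -6727785 / 300362336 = -0.02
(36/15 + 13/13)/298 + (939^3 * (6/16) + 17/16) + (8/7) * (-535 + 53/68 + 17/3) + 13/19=25102979677178093/80853360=310475404.82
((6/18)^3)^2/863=1/629127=0.00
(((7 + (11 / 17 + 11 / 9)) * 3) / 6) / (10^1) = 1357 / 3060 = 0.44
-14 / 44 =-7 / 22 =-0.32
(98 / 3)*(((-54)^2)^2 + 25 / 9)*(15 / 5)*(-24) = -59997582736 / 3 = -19999194245.33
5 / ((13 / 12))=60 / 13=4.62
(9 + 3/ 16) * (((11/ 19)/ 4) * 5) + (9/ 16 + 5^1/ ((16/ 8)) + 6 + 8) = 28833/ 1216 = 23.71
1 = 1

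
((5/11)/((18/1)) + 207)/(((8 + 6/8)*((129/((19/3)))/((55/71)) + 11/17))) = 13240093/15076026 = 0.88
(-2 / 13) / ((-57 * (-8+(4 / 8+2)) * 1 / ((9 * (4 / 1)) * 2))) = -96 / 2717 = -0.04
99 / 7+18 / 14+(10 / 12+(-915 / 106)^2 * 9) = 162072619 / 235956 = 686.88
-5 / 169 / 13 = -5 / 2197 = -0.00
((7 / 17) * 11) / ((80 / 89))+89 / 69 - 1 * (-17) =2189177 / 93840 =23.33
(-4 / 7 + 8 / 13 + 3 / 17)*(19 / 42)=6479 / 64974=0.10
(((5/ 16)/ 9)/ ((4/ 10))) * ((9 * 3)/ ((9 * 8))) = 25/ 768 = 0.03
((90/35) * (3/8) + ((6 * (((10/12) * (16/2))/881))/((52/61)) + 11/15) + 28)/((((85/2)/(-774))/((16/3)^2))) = -1575349034752/102218025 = -15411.66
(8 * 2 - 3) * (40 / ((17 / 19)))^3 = 5706688000 / 4913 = 1161548.54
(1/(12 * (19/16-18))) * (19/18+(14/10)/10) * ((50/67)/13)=-8/23517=-0.00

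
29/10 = 2.90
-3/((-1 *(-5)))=-3/5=-0.60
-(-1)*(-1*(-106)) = 106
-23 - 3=-26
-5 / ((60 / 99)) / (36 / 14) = -77 / 24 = -3.21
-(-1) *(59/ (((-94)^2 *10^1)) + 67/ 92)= 1481387/ 2032280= 0.73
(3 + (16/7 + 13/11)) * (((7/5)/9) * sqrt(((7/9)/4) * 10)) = 83 * sqrt(70)/495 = 1.40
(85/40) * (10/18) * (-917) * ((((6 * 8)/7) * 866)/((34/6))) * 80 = -90756800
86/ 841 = 0.10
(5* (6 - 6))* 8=0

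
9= 9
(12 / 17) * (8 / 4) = 24 / 17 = 1.41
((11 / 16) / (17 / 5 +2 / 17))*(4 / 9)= 935 / 10764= 0.09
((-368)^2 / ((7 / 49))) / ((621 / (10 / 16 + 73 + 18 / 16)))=3080896 / 27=114107.26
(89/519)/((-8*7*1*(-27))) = 89/784728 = 0.00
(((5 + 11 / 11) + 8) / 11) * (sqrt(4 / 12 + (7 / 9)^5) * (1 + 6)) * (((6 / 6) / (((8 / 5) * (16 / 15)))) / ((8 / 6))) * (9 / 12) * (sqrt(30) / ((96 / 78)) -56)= -8575 * sqrt(36490) / 12672 + 79625 * sqrt(10947) / 811008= -118.99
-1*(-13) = 13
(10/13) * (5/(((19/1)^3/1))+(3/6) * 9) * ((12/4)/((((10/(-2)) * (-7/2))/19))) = 370446/32851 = 11.28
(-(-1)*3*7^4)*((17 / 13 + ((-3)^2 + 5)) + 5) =1901592 / 13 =146276.31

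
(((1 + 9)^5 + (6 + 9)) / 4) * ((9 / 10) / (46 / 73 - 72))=-13141971 / 41680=-315.31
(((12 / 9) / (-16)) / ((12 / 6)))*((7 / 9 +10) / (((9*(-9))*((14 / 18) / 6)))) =97 / 2268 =0.04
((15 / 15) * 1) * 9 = 9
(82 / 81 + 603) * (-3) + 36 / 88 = -1076107 / 594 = -1811.63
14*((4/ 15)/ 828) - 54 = -54.00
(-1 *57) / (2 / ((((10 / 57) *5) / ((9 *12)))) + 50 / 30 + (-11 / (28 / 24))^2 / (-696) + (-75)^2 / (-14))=6074775 / 16413272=0.37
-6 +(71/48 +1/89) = -19265/4272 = -4.51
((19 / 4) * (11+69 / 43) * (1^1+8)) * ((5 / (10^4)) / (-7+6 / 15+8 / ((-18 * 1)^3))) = -33782589 / 827732800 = -0.04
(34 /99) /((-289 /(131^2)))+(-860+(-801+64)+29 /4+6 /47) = -509415403 /316404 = -1610.02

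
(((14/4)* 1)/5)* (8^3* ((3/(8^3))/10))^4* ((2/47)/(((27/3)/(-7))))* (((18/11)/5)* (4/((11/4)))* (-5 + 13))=-63504/88859375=-0.00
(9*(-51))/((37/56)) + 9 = -25371/37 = -685.70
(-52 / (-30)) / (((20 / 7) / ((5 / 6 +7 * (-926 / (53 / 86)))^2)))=1017864641958619 / 15168600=67103400.57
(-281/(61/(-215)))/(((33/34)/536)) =546946.33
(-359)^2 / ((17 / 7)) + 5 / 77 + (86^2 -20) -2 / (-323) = 1503320586 / 24871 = 60444.72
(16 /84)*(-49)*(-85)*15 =11900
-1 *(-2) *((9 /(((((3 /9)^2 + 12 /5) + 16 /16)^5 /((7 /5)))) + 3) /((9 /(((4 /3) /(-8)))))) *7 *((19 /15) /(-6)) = 13199029444769 /79757301862080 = 0.17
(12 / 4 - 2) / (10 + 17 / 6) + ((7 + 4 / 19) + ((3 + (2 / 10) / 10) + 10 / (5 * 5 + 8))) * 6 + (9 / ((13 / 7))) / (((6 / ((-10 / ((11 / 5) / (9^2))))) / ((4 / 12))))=-17044168 / 475475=-35.85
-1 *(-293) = 293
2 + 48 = 50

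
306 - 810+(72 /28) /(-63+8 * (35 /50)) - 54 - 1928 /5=-9478912 /10045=-943.64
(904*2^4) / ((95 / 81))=1171584 / 95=12332.46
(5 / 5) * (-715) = -715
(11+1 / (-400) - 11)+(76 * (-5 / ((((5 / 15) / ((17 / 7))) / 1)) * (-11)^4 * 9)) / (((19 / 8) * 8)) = -19200625.72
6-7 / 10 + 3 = 83 / 10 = 8.30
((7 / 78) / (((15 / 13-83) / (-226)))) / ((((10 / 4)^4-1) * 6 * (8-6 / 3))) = 113 / 624834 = 0.00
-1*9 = -9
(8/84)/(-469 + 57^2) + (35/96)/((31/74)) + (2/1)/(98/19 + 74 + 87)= 960262951/1088281040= 0.88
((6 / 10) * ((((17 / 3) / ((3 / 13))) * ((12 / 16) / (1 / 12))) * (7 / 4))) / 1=232.05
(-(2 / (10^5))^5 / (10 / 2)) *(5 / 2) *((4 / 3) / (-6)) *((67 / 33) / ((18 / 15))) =67 / 111375000000000000000000000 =0.00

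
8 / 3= 2.67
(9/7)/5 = 9/35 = 0.26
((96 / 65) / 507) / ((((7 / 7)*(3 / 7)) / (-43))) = -9632 / 32955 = -0.29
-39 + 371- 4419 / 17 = 72.06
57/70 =0.81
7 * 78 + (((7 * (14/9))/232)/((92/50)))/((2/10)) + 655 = 57682949/48024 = 1201.13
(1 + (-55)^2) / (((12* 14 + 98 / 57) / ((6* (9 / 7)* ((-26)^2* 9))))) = 28333273176 / 33859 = 836801.83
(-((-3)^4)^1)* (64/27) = -192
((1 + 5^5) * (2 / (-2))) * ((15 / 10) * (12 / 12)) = -4689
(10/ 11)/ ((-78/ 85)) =-425/ 429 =-0.99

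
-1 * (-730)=730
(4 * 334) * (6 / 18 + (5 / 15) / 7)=10688 / 21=508.95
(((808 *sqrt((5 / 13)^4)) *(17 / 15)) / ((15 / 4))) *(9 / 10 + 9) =357.62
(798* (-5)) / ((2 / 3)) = -5985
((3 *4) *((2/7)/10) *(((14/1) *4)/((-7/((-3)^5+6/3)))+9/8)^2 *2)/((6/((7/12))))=238177489/960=248101.55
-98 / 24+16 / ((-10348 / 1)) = -126811 / 31044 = -4.08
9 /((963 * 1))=1 /107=0.01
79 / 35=2.26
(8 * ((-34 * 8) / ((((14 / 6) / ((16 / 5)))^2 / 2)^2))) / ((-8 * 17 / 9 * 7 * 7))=3057647616 / 73530625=41.58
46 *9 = 414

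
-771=-771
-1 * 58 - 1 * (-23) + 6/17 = -589/17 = -34.65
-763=-763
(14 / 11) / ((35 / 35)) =14 / 11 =1.27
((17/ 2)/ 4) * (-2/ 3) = -17/ 12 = -1.42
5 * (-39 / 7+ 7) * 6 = 42.86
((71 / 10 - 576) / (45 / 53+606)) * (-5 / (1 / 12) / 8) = 301517 / 42884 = 7.03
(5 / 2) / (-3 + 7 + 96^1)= 1 / 40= 0.02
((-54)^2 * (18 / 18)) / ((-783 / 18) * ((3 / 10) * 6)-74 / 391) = -11401560 / 306893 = -37.15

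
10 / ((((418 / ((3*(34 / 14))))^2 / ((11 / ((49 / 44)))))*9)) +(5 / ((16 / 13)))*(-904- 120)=-3605722870 / 866761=-4160.00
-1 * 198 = -198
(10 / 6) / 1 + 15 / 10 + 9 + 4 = 97 / 6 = 16.17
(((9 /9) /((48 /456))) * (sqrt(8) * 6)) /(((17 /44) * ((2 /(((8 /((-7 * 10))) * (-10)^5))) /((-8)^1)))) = -1605120000 * sqrt(2) /119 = -19075482.97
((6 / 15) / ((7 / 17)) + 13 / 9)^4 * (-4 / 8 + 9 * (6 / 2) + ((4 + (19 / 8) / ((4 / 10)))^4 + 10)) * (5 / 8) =8606161919100611081 / 41295442083840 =208404.64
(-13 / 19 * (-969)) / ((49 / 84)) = 7956 / 7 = 1136.57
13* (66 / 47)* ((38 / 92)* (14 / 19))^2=42042 / 24863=1.69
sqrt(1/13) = sqrt(13)/13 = 0.28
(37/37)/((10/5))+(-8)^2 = 129/2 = 64.50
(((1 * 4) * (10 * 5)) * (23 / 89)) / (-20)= -230 / 89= -2.58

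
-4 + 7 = 3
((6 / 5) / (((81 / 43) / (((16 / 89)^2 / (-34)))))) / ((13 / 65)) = -11008 / 3635739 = -0.00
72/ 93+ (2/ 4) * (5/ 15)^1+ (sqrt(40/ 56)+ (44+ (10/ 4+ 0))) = sqrt(35)/ 7+ 4412/ 93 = 48.29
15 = 15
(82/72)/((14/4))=41/126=0.33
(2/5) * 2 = 4/5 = 0.80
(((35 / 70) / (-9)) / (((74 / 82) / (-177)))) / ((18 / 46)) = 55637 / 1998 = 27.85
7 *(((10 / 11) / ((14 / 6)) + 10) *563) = 450400 / 11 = 40945.45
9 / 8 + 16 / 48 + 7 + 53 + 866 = 22259 / 24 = 927.46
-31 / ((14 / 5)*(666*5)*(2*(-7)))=31 / 130536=0.00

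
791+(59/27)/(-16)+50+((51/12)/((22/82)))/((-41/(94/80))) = 39936257/47520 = 840.41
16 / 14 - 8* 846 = -47368 / 7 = -6766.86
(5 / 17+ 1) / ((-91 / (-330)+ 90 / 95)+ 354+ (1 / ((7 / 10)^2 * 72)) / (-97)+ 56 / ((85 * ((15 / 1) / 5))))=983443230 / 270112584947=0.00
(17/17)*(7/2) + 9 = 25/2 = 12.50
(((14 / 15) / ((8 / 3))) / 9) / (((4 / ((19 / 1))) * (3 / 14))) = 931 / 1080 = 0.86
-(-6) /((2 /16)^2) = 384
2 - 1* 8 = -6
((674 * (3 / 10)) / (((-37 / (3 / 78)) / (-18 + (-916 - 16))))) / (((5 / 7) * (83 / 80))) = 10757040 / 39923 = 269.44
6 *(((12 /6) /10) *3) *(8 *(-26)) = -3744 /5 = -748.80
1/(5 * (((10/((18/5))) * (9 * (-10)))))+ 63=78749/1250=63.00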